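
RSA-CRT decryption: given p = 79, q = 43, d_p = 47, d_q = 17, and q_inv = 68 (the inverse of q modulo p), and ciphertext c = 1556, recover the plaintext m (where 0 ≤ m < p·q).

813

m₁ = c^(d_p) mod p: c ≡ 55 (mod 79), and 55^47 mod 79 = 23.
m₂ = c^(d_q) mod q: c ≡ 8 (mod 43), and 8^17 mod 43 = 39.
h = q_inv·(m₁ − m₂) mod p = 68·(23 − 39) mod 79 = 18.
m = m₂ + h·q = 39 + 18·43 = 813.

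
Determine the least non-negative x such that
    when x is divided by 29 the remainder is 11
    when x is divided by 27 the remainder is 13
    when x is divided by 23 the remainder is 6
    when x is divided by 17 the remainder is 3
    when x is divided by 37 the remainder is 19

6240550

The moduli are pairwise coprime; N = 29·27·23·17·37 = 11327661.
N/29 = 390609; 390609 ≡ 8 (mod 29); 8·11 ≡ 1, so inverse 11.
N/27 = 419543; 419543 ≡ 17 (mod 27); 17·8 ≡ 1, so inverse 8.
N/23 = 492507; 492507 ≡ 8 (mod 23); 8·3 ≡ 1, so inverse 3.
N/17 = 666333; 666333 ≡ 1 (mod 17), inverse 1.
N/37 = 306153; 306153 ≡ 15 (mod 37); 15·5 ≡ 1, so inverse 5.
x ≡ 11·390609·11 + 13·419543·8 + 6·492507·3 + 3·666333·1 + 19·306153·5 = 130844821.
130844821 mod 11327661 = 6240550.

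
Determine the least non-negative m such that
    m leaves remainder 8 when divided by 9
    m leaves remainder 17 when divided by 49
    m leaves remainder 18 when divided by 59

8396

The moduli are pairwise coprime; N = 9·49·59 = 26019.
N/9 = 2891; 2891 ≡ 2 (mod 9); 2·5 ≡ 1, so inverse 5.
N/49 = 531; 531 ≡ 41 (mod 49); 41·6 ≡ 1, so inverse 6.
N/59 = 441; 441 ≡ 28 (mod 59); 28·19 ≡ 1, so inverse 19.
m ≡ 8·2891·5 + 17·531·6 + 18·441·19 = 320624.
320624 mod 26019 = 8396.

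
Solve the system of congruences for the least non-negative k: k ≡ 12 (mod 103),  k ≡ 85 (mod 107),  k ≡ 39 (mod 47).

The moduli are pairwise coprime; N = 103·107·47 = 517987.
N/103 = 5029; 5029 ≡ 85 (mod 103); 85·40 ≡ 1, so inverse 40.
N/107 = 4841; 4841 ≡ 26 (mod 107); 26·70 ≡ 1, so inverse 70.
N/47 = 11021; 11021 ≡ 23 (mod 47); 23·45 ≡ 1, so inverse 45.
k ≡ 12·5029·40 + 85·4841·70 + 39·11021·45 = 50559725.
50559725 mod 517987 = 314986.

314986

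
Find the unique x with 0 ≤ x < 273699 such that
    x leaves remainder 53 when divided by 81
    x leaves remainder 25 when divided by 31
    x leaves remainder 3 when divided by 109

237950

The moduli are pairwise coprime; N = 81·31·109 = 273699.
N/81 = 3379; 3379 ≡ 58 (mod 81); 58·7 ≡ 1, so inverse 7.
N/31 = 8829; 8829 ≡ 25 (mod 31); 25·5 ≡ 1, so inverse 5.
N/109 = 2511; 2511 ≡ 4 (mod 109); 4·82 ≡ 1, so inverse 82.
x ≡ 53·3379·7 + 25·8829·5 + 3·2511·82 = 2974940.
2974940 mod 273699 = 237950.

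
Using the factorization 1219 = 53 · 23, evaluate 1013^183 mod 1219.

1013

Mod 53: 1013 ≡ 6; by Fermat, exponent reduces to 183 mod 52 = 27; 6^27 ≡ 6 (mod 53).
Mod 23: 1013 ≡ 1; by Fermat, exponent reduces to 183 mod 22 = 7; 1^7 ≡ 1 (mod 23).
Combine by CRT: x ≡ 6 (mod 53), x ≡ 1 (mod 23) ⇒ x ≡ 1013 (mod 1219).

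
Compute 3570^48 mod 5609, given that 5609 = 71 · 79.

Mod 71: 3570 ≡ 20; 20^48 ≡ 32 (mod 71).
Mod 79: 3570 ≡ 15; 15^48 ≡ 62 (mod 79).
Combine by CRT: x ≡ 32 (mod 71), x ≡ 62 (mod 79) ⇒ x ≡ 1168 (mod 5609).

1168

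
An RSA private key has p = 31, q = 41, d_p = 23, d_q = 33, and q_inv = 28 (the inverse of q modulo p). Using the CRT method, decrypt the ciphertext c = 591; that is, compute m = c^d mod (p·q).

m₁ = c^(d_p) mod p: c ≡ 2 (mod 31), and 2^23 mod 31 = 8.
m₂ = c^(d_q) mod q: c ≡ 17 (mod 41), and 17^33 mod 41 = 19.
h = q_inv·(m₁ − m₂) mod p = 28·(8 − 19) mod 31 = 2.
m = m₂ + h·q = 19 + 2·41 = 101.

101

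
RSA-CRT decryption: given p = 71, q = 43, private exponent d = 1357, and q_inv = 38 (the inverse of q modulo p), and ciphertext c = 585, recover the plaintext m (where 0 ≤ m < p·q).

d_p = d mod (p−1) = 1357 mod 70 = 27; d_q = d mod (q−1) = 13.
m₁ = c^(d_p) mod p: c ≡ 17 (mod 71), and 17^27 mod 71 = 66.
m₂ = c^(d_q) mod q: c ≡ 26 (mod 43), and 26^13 mod 43 = 30.
h = q_inv·(m₁ − m₂) mod p = 38·(66 − 30) mod 71 = 19.
m = m₂ + h·q = 30 + 19·43 = 847.

847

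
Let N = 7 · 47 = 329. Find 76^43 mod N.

Mod 7: 76 ≡ 6; by Fermat, exponent reduces to 43 mod 6 = 1; 6^1 ≡ 6 (mod 7).
Mod 47: 76 ≡ 29; 29^43 ≡ 35 (mod 47).
Combine by CRT: x ≡ 6 (mod 7), x ≡ 35 (mod 47) ⇒ x ≡ 223 (mod 329).

223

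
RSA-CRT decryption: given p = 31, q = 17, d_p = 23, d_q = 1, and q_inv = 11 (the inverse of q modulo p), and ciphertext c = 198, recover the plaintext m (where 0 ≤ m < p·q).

m₁ = c^(d_p) mod p: c ≡ 12 (mod 31), and 12^23 mod 31 = 22.
m₂ = c^(d_q) mod q: c ≡ 11 (mod 17), and 11^1 mod 17 = 11.
h = q_inv·(m₁ − m₂) mod p = 11·(22 − 11) mod 31 = 28.
m = m₂ + h·q = 11 + 28·17 = 487.

487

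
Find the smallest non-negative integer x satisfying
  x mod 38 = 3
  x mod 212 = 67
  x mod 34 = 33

gcd(38, 212) = 2 and 2 | (67 − 3), so the pair is consistent; merging gives x ≡ 915 (mod 4028), where 4028 = lcm(38, 212).
gcd(4028, 34) = 2 and 2 | (33 − 915), so the pair is consistent; merging gives x ≡ 61335 (mod 68476), where 68476 = lcm(4028, 34).
The solution is unique modulo lcm(38, 212, 34) = 68476.

61335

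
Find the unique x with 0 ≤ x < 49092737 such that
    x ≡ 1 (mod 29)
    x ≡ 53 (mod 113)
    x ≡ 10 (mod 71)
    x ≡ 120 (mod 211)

The moduli are pairwise coprime; N = 29·113·71·211 = 49092737.
N/29 = 1692853; 1692853 ≡ 7 (mod 29); 7·25 ≡ 1, so inverse 25.
N/113 = 434449; 434449 ≡ 77 (mod 113); 77·91 ≡ 1, so inverse 91.
N/71 = 691447; 691447 ≡ 49 (mod 71); 49·29 ≡ 1, so inverse 29.
N/211 = 232667; 232667 ≡ 145 (mod 211); 145·195 ≡ 1, so inverse 195.
x ≡ 1·1692853·25 + 53·434449·91 + 10·691447·29 + 120·232667·195 = 7782596282.
7782596282 mod 49092737 = 25943836.

25943836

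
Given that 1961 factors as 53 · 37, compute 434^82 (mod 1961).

195

Mod 53: 434 ≡ 10; by Fermat, exponent reduces to 82 mod 52 = 30; 10^30 ≡ 36 (mod 53).
Mod 37: 434 ≡ 27; by Fermat, exponent reduces to 82 mod 36 = 10; 27^10 ≡ 10 (mod 37).
Combine by CRT: x ≡ 36 (mod 53), x ≡ 10 (mod 37) ⇒ x ≡ 195 (mod 1961).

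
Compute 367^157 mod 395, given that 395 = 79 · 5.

Mod 79: 367 ≡ 51; by Fermat, exponent reduces to 157 mod 78 = 1; 51^1 ≡ 51 (mod 79).
Mod 5: 367 ≡ 2; by Fermat, exponent reduces to 157 mod 4 = 1; 2^1 ≡ 2 (mod 5).
Combine by CRT: x ≡ 51 (mod 79), x ≡ 2 (mod 5) ⇒ x ≡ 367 (mod 395).

367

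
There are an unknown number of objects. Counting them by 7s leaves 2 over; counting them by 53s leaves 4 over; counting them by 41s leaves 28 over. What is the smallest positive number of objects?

13148

The moduli are pairwise coprime; M = 7·53·41 = 15211.
M/7 = 2173; 2173 ≡ 3 (mod 7); 3·5 ≡ 1, so inverse 5.
M/53 = 287; 287 ≡ 22 (mod 53); 22·41 ≡ 1, so inverse 41.
M/41 = 371; 371 ≡ 2 (mod 41); 2·21 ≡ 1, so inverse 21.
N ≡ 2·2173·5 + 4·287·41 + 28·371·21 = 286946.
286946 mod 15211 = 13148.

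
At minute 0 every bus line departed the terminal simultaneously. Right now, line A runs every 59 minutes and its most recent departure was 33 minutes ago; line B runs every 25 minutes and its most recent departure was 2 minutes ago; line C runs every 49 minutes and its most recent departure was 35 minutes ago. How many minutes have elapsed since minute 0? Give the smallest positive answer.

55552

From t ≡ 33 (mod 59) write t = 33 + 59s. Substituting into t ≡ 2 (mod 25) gives 59s ≡ 19 (mod 25), and since 9⁻¹ ≡ 14 (mod 25), s ≡ 16. Hence t ≡ 33 + 59·16 = 977 (mod 1475).
From t ≡ 977 (mod 1475) write t = 977 + 1475s. Substituting into t ≡ 35 (mod 49) gives 1475s ≡ 38 (mod 49), and since 5⁻¹ ≡ 10 (mod 49), s ≡ 37. Hence t ≡ 977 + 1475·37 = 55552 (mod 72275).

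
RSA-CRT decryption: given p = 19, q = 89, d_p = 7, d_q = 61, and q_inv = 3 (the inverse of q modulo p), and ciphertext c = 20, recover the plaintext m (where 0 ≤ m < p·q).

m₁ = c^(d_p) mod p: c ≡ 1 (mod 19), and 1^7 mod 19 = 1.
m₂ = c^(d_q) mod q: c ≡ 20 (mod 89), and 20^61 mod 89 = 71.
h = q_inv·(m₁ − m₂) mod p = 3·(1 − 71) mod 19 = 18.
m = m₂ + h·q = 71 + 18·89 = 1673.

1673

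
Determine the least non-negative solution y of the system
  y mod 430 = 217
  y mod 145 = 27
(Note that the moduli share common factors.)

gcd(430, 145) = 5 and 5 | (27 − 217), so the pair is consistent; merging gives y ≡ 4087 (mod 12470), where 12470 = lcm(430, 145).
The solution is unique modulo lcm(430, 145) = 12470.

4087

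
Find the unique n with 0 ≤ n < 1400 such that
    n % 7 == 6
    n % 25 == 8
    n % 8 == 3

Combine the congruences pairwise.
From n ≡ 6 (mod 7) write n = 6 + 7t. Substituting into n ≡ 8 (mod 25) gives 7t ≡ 2 (mod 25), and since 7⁻¹ ≡ 18 (mod 25), t ≡ 11. Hence n ≡ 6 + 7·11 = 83 (mod 175).
From n ≡ 83 (mod 175) write n = 83 + 175t. Substituting into n ≡ 3 (mod 8) gives 175t ≡ 0 (mod 8), and since 7⁻¹ ≡ 7 (mod 8), t ≡ 0. Hence n ≡ 83 + 175·0 = 83 (mod 1400).

83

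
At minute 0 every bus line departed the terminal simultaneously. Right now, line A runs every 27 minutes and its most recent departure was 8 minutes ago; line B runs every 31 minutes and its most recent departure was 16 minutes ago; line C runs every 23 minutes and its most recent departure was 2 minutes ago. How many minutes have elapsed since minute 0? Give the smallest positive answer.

From t ≡ 8 (mod 27) write t = 8 + 27s. Substituting into t ≡ 16 (mod 31) gives 27s ≡ 8 (mod 31), and since 27⁻¹ ≡ 23 (mod 31), s ≡ 29. Hence t ≡ 8 + 27·29 = 791 (mod 837).
From t ≡ 791 (mod 837) write t = 791 + 837s. Substituting into t ≡ 2 (mod 23) gives 837s ≡ 16 (mod 23), and since 9⁻¹ ≡ 18 (mod 23), s ≡ 12. Hence t ≡ 791 + 837·12 = 10835 (mod 19251).

10835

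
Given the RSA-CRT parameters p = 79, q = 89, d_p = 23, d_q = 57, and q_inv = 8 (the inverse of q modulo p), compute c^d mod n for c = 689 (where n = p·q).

883

m₁ = c^(d_p) mod p: c ≡ 57 (mod 79), and 57^23 mod 79 = 14.
m₂ = c^(d_q) mod q: c ≡ 66 (mod 89), and 66^57 mod 89 = 82.
h = q_inv·(m₁ − m₂) mod p = 8·(14 − 82) mod 79 = 9.
m = m₂ + h·q = 82 + 9·89 = 883.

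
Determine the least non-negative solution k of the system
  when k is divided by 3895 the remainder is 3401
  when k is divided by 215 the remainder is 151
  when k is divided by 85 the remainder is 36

gcd(3895, 215) = 5 and 5 | (151 − 3401), so the pair is consistent; merging gives k ≡ 166991 (mod 167485), where 167485 = lcm(3895, 215).
gcd(167485, 85) = 5 and 5 | (36 − 166991), so the pair is consistent; merging gives k ≡ 501961 (mod 2847245), where 2847245 = lcm(167485, 85).
The solution is unique modulo lcm(3895, 215, 85) = 2847245.

501961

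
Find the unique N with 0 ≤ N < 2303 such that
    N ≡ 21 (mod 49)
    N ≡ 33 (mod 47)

From N ≡ 21 (mod 49) write N = 21 + 49t. Substituting into N ≡ 33 (mod 47) gives 49t ≡ 12 (mod 47), and since 2⁻¹ ≡ 24 (mod 47), t ≡ 6. Hence N ≡ 21 + 49·6 = 315 (mod 2303).

315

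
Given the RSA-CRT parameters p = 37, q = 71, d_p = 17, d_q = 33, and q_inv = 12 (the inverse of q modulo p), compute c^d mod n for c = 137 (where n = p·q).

1934

m₁ = c^(d_p) mod p: c ≡ 26 (mod 37), and 26^17 mod 37 = 10.
m₂ = c^(d_q) mod q: c ≡ 66 (mod 71), and 66^33 mod 71 = 17.
h = q_inv·(m₁ − m₂) mod p = 12·(10 − 17) mod 37 = 27.
m = m₂ + h·q = 17 + 27·71 = 1934.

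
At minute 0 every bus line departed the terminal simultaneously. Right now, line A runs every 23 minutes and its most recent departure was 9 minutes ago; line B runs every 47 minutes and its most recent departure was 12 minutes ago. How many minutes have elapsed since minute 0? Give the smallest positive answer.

952

Combine the congruences pairwise.
From t ≡ 9 (mod 23) write t = 9 + 23s. Substituting into t ≡ 12 (mod 47) gives 23s ≡ 3 (mod 47), and since 23⁻¹ ≡ 45 (mod 47), s ≡ 41. Hence t ≡ 9 + 23·41 = 952 (mod 1081).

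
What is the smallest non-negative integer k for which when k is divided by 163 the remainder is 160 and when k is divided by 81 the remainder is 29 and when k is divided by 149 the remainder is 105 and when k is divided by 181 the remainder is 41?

The moduli are pairwise coprime; N = 163·81·149·181 = 356071707.
N/163 = 2184489; 2184489 ≡ 126 (mod 163); 126·22 ≡ 1, so inverse 22.
N/81 = 4395947; 4395947 ≡ 77 (mod 81); 77·20 ≡ 1, so inverse 20.
N/149 = 2389743; 2389743 ≡ 81 (mod 149); 81·46 ≡ 1, so inverse 46.
N/181 = 1967247; 1967247 ≡ 139 (mod 181); 139·56 ≡ 1, so inverse 56.
k ≡ 160·2184489·22 + 29·4395947·20 + 105·2389743·46 + 41·1967247·56 = 26298308342.
26298308342 mod 356071707 = 305073731.

305073731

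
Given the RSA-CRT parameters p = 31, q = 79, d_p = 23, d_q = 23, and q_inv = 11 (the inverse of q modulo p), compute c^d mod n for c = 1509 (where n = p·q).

m₁ = c^(d_p) mod p: c ≡ 21 (mod 31), and 21^23 mod 31 = 17.
m₂ = c^(d_q) mod q: c ≡ 8 (mod 79), and 8^23 mod 79 = 52.
h = q_inv·(m₁ − m₂) mod p = 11·(17 − 52) mod 31 = 18.
m = m₂ + h·q = 52 + 18·79 = 1474.

1474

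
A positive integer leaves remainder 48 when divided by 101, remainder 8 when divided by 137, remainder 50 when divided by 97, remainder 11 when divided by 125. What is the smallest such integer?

100296886

From x ≡ 48 (mod 101) write x = 48 + 101t. Substituting into x ≡ 8 (mod 137) gives 101t ≡ 97 (mod 137), and since 101⁻¹ ≡ 19 (mod 137), t ≡ 62. Hence x ≡ 48 + 101·62 = 6310 (mod 13837).
From x ≡ 6310 (mod 13837) write x = 6310 + 13837t. Substituting into x ≡ 50 (mod 97) gives 13837t ≡ 45 (mod 97), and since 63⁻¹ ≡ 77 (mod 97), t ≡ 70. Hence x ≡ 6310 + 13837·70 = 974900 (mod 1342189).
From x ≡ 974900 (mod 1342189) write x = 974900 + 1342189t. Substituting into x ≡ 11 (mod 125) gives 1342189t ≡ 111 (mod 125), and since 64⁻¹ ≡ 84 (mod 125), t ≡ 74. Hence x ≡ 974900 + 1342189·74 = 100296886 (mod 167773625).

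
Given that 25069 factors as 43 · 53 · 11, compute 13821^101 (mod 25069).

Mod 43: 13821 ≡ 18; by Fermat, exponent reduces to 101 mod 42 = 17; 18^17 ≡ 33 (mod 43).
Mod 53: 13821 ≡ 41; by Fermat, exponent reduces to 101 mod 52 = 49; 41^49 ≡ 48 (mod 53).
Mod 11: 13821 ≡ 5; by Fermat, exponent reduces to 101 mod 10 = 1; 5^1 ≡ 5 (mod 11).
Combine by CRT: x ≡ 33 (mod 43), x ≡ 48 (mod 53), x ≡ 5 (mod 11) ⇒ x ≡ 10224 (mod 25069).

10224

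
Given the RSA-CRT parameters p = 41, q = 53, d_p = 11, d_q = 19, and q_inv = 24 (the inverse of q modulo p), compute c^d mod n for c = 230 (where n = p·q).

1788

m₁ = c^(d_p) mod p: c ≡ 25 (mod 41), and 25^11 mod 41 = 25.
m₂ = c^(d_q) mod q: c ≡ 18 (mod 53), and 18^19 mod 53 = 39.
h = q_inv·(m₁ − m₂) mod p = 24·(25 − 39) mod 41 = 33.
m = m₂ + h·q = 39 + 33·53 = 1788.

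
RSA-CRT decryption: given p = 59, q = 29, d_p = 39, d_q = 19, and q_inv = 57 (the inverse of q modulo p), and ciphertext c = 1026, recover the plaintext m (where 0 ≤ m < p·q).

740

m₁ = c^(d_p) mod p: c ≡ 23 (mod 59), and 23^39 mod 59 = 32.
m₂ = c^(d_q) mod q: c ≡ 11 (mod 29), and 11^19 mod 29 = 15.
h = q_inv·(m₁ − m₂) mod p = 57·(32 − 15) mod 59 = 25.
m = m₂ + h·q = 15 + 25·29 = 740.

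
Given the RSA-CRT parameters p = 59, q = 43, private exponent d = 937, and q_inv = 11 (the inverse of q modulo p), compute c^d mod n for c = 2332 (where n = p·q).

2532

d_p = d mod (p−1) = 937 mod 58 = 9; d_q = d mod (q−1) = 13.
m₁ = c^(d_p) mod p: c ≡ 31 (mod 59), and 31^9 mod 59 = 54.
m₂ = c^(d_q) mod q: c ≡ 10 (mod 43), and 10^13 mod 43 = 38.
h = q_inv·(m₁ − m₂) mod p = 11·(54 − 38) mod 59 = 58.
m = m₂ + h·q = 38 + 58·43 = 2532.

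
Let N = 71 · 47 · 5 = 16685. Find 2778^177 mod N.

Mod 71: 2778 ≡ 9; by Fermat, exponent reduces to 177 mod 70 = 37; 9^37 ≡ 10 (mod 71).
Mod 47: 2778 ≡ 5; by Fermat, exponent reduces to 177 mod 46 = 39; 5^39 ≡ 30 (mod 47).
Mod 5: 2778 ≡ 3; by Fermat, exponent reduces to 177 mod 4 = 1; 3^1 ≡ 3 (mod 5).
Combine by CRT: x ≡ 10 (mod 71), x ≡ 30 (mod 47), x ≡ 3 (mod 5) ⇒ x ≡ 16198 (mod 16685).

16198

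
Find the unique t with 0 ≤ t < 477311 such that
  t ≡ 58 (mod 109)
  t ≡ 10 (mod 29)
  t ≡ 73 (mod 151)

184595

The moduli are pairwise coprime; N = 109·29·151 = 477311.
N/109 = 4379; 4379 ≡ 19 (mod 109); 19·23 ≡ 1, so inverse 23.
N/29 = 16459; 16459 ≡ 16 (mod 29); 16·20 ≡ 1, so inverse 20.
N/151 = 3161; 3161 ≡ 141 (mod 151); 141·15 ≡ 1, so inverse 15.
t ≡ 58·4379·23 + 10·16459·20 + 73·3161·15 = 12594681.
12594681 mod 477311 = 184595.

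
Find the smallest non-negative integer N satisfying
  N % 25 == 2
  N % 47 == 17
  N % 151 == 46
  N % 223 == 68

From N ≡ 2 (mod 25) write N = 2 + 25t. Substituting into N ≡ 17 (mod 47) gives 25t ≡ 15 (mod 47), and since 25⁻¹ ≡ 32 (mod 47), t ≡ 10. Hence N ≡ 2 + 25·10 = 252 (mod 1175).
From N ≡ 252 (mod 1175) write N = 252 + 1175t. Substituting into N ≡ 46 (mod 151) gives 1175t ≡ 96 (mod 151), and since 118⁻¹ ≡ 32 (mod 151), t ≡ 52. Hence N ≡ 252 + 1175·52 = 61352 (mod 177425).
From N ≡ 61352 (mod 177425) write N = 61352 + 177425t. Substituting into N ≡ 68 (mod 223) gives 177425t ≡ 41 (mod 223), and since 140⁻¹ ≡ 180 (mod 223), t ≡ 21. Hence N ≡ 61352 + 177425·21 = 3787277 (mod 39565775).

3787277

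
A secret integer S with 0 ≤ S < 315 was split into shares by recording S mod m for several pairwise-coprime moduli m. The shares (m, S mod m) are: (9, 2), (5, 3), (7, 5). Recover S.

Combine the congruences pairwise.
From S ≡ 2 (mod 9) write S = 2 + 9t. Substituting into S ≡ 3 (mod 5) gives 9t ≡ 1 (mod 5), and since 4⁻¹ ≡ 4 (mod 5), t ≡ 4. Hence S ≡ 2 + 9·4 = 38 (mod 45).
From S ≡ 38 (mod 45) write S = 38 + 45t. Substituting into S ≡ 5 (mod 7) gives 45t ≡ 2 (mod 7), and since 3⁻¹ ≡ 5 (mod 7), t ≡ 3. Hence S ≡ 38 + 45·3 = 173 (mod 315).

173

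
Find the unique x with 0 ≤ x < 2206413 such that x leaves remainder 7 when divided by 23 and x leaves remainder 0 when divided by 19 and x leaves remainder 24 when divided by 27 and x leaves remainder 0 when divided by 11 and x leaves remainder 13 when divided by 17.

From x ≡ 7 (mod 23) write x = 7 + 23t. Substituting into x ≡ 0 (mod 19) gives 23t ≡ 12 (mod 19), and since 4⁻¹ ≡ 5 (mod 19), t ≡ 3. Hence x ≡ 7 + 23·3 = 76 (mod 437).
From x ≡ 76 (mod 437) write x = 76 + 437t. Substituting into x ≡ 24 (mod 27) gives 437t ≡ 2 (mod 27), and since 5⁻¹ ≡ 11 (mod 27), t ≡ 22. Hence x ≡ 76 + 437·22 = 9690 (mod 11799).
From x ≡ 9690 (mod 11799) write x = 9690 + 11799t. Substituting into x ≡ 0 (mod 11) gives 11799t ≡ 1 (mod 11), and since 7⁻¹ ≡ 8 (mod 11), t ≡ 8. Hence x ≡ 9690 + 11799·8 = 104082 (mod 129789).
From x ≡ 104082 (mod 129789) write x = 104082 + 129789t. Substituting into x ≡ 13 (mod 17) gives 129789t ≡ 5 (mod 17), and since 11⁻¹ ≡ 14 (mod 17), t ≡ 2. Hence x ≡ 104082 + 129789·2 = 363660 (mod 2206413).

363660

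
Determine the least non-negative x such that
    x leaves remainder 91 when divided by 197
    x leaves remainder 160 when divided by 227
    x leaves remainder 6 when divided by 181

7239644

The moduli are pairwise coprime; N = 197·227·181 = 8094139.
N/197 = 41087; 41087 ≡ 111 (mod 197); 111·71 ≡ 1, so inverse 71.
N/227 = 35657; 35657 ≡ 18 (mod 227); 18·164 ≡ 1, so inverse 164.
N/181 = 44719; 44719 ≡ 12 (mod 181); 12·166 ≡ 1, so inverse 166.
x ≡ 91·41087·71 + 160·35657·164 + 6·44719·166 = 1245642911.
1245642911 mod 8094139 = 7239644.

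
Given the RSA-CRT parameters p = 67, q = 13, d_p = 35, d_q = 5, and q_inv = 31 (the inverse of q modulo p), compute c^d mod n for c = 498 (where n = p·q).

439

m₁ = c^(d_p) mod p: c ≡ 29 (mod 67), and 29^35 mod 67 = 37.
m₂ = c^(d_q) mod q: c ≡ 4 (mod 13), and 4^5 mod 13 = 10.
h = q_inv·(m₁ − m₂) mod p = 31·(37 − 10) mod 67 = 33.
m = m₂ + h·q = 10 + 33·13 = 439.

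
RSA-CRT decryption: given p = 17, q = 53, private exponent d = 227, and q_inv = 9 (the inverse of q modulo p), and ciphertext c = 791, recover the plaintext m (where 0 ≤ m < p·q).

d_p = d mod (p−1) = 227 mod 16 = 3; d_q = d mod (q−1) = 19.
m₁ = c^(d_p) mod p: c ≡ 9 (mod 17), and 9^3 mod 17 = 15.
m₂ = c^(d_q) mod q: c ≡ 49 (mod 53), and 49^19 mod 53 = 15.
h = q_inv·(m₁ − m₂) mod p = 9·(15 − 15) mod 17 = 0.
m = m₂ + h·q = 15 + 0·53 = 15.

15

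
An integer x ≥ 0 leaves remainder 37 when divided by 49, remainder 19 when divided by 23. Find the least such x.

870

From x ≡ 37 (mod 49) write x = 37 + 49t. Substituting into x ≡ 19 (mod 23) gives 49t ≡ 5 (mod 23), and since 3⁻¹ ≡ 8 (mod 23), t ≡ 17. Hence x ≡ 37 + 49·17 = 870 (mod 1127).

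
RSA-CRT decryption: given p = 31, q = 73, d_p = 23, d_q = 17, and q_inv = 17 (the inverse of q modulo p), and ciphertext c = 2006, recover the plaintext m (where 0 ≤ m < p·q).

m₁ = c^(d_p) mod p: c ≡ 22 (mod 31), and 22^23 mod 31 = 3.
m₂ = c^(d_q) mod q: c ≡ 35 (mod 73), and 35^17 mod 73 = 25.
h = q_inv·(m₁ − m₂) mod p = 17·(3 − 25) mod 31 = 29.
m = m₂ + h·q = 25 + 29·73 = 2142.

2142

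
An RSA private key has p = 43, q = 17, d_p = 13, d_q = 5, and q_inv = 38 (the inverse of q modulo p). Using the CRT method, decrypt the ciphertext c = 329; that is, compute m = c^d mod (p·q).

636

m₁ = c^(d_p) mod p: c ≡ 28 (mod 43), and 28^13 mod 43 = 34.
m₂ = c^(d_q) mod q: c ≡ 6 (mod 17), and 6^5 mod 17 = 7.
h = q_inv·(m₁ − m₂) mod p = 38·(34 − 7) mod 43 = 37.
m = m₂ + h·q = 7 + 37·17 = 636.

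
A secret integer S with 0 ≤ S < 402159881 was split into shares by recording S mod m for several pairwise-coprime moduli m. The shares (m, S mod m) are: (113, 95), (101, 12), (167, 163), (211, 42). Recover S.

108486536

The moduli are pairwise coprime; N = 113·101·167·211 = 402159881.
N/113 = 3558937; 3558937 ≡ 2 (mod 113); 2·57 ≡ 1, so inverse 57.
N/101 = 3981781; 3981781 ≡ 58 (mod 101); 58·54 ≡ 1, so inverse 54.
N/167 = 2408143; 2408143 ≡ 3 (mod 167); 3·56 ≡ 1, so inverse 56.
N/211 = 1905971; 1905971 ≡ 8 (mod 211); 8·132 ≡ 1, so inverse 132.
S ≡ 95·3558937·57 + 12·3981781·54 + 163·2408143·56 + 42·1905971·132 = 54400070471.
54400070471 mod 402159881 = 108486536.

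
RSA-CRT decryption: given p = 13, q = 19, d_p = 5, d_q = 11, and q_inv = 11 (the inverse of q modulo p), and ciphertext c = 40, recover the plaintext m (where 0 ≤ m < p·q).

m₁ = c^(d_p) mod p: c ≡ 1 (mod 13), and 1^5 mod 13 = 1.
m₂ = c^(d_q) mod q: c ≡ 2 (mod 19), and 2^11 mod 19 = 15.
h = q_inv·(m₁ − m₂) mod p = 11·(1 − 15) mod 13 = 2.
m = m₂ + h·q = 15 + 2·19 = 53.

53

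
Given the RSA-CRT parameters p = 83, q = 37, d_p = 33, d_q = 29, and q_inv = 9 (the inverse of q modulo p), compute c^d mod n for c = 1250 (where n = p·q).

m₁ = c^(d_p) mod p: c ≡ 5 (mod 83), and 5^33 mod 83 = 43.
m₂ = c^(d_q) mod q: c ≡ 29 (mod 37), and 29^29 mod 37 = 14.
h = q_inv·(m₁ − m₂) mod p = 9·(43 − 14) mod 83 = 12.
m = m₂ + h·q = 14 + 12·37 = 458.

458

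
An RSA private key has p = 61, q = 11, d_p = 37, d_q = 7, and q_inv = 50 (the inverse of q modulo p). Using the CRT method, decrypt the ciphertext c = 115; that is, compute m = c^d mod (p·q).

m₁ = c^(d_p) mod p: c ≡ 54 (mod 61), and 54^37 mod 61 = 43.
m₂ = c^(d_q) mod q: c ≡ 5 (mod 11), and 5^7 mod 11 = 3.
h = q_inv·(m₁ − m₂) mod p = 50·(43 − 3) mod 61 = 48.
m = m₂ + h·q = 3 + 48·11 = 531.

531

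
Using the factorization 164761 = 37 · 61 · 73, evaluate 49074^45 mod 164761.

Mod 37: 49074 ≡ 12; by Fermat, exponent reduces to 45 mod 36 = 9; 12^9 ≡ 1 (mod 37).
Mod 61: 49074 ≡ 30; 30^45 ≡ 50 (mod 61).
Mod 73: 49074 ≡ 18; 18^45 ≡ 72 (mod 73).
Combine by CRT: x ≡ 1 (mod 37), x ≡ 50 (mod 61), x ≡ 72 (mod 73) ⇒ x ≡ 21461 (mod 164761).

21461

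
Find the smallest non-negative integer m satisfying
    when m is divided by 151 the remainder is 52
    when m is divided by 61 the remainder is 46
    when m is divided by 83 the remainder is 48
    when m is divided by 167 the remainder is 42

The moduli are pairwise coprime; N = 151·61·83·167 = 127673671.
N/151 = 845521; 845521 ≡ 72 (mod 151); 72·86 ≡ 1, so inverse 86.
N/61 = 2093011; 2093011 ≡ 40 (mod 61); 40·29 ≡ 1, so inverse 29.
N/83 = 1538237; 1538237 ≡ 81 (mod 83); 81·41 ≡ 1, so inverse 41.
N/167 = 764513; 764513 ≡ 154 (mod 167); 154·77 ≡ 1, so inverse 77.
m ≡ 52·845521·86 + 46·2093011·29 + 48·1538237·41 + 42·764513·77 = 12072932044.
12072932044 mod 127673671 = 71606970.

71606970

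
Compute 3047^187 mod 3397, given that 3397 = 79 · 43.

1198

Mod 79: 3047 ≡ 45; by Fermat, exponent reduces to 187 mod 78 = 31; 45^31 ≡ 13 (mod 79).
Mod 43: 3047 ≡ 37; by Fermat, exponent reduces to 187 mod 42 = 19; 37^19 ≡ 37 (mod 43).
Combine by CRT: x ≡ 13 (mod 79), x ≡ 37 (mod 43) ⇒ x ≡ 1198 (mod 3397).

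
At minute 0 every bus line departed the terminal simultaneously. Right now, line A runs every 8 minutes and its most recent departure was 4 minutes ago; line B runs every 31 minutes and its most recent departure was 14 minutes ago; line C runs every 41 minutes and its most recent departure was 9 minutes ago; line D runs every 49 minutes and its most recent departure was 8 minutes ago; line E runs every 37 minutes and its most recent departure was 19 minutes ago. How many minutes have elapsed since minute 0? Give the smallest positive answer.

14852300

The moduli are pairwise coprime; N = 8·31·41·49·37 = 18434584.
N/8 = 2304323; 2304323 ≡ 3 (mod 8); 3·3 ≡ 1, so inverse 3.
N/31 = 594664; 594664 ≡ 22 (mod 31); 22·24 ≡ 1, so inverse 24.
N/41 = 449624; 449624 ≡ 18 (mod 41); 18·16 ≡ 1, so inverse 16.
N/49 = 376216; 376216 ≡ 43 (mod 49); 43·8 ≡ 1, so inverse 8.
N/37 = 498232; 498232 ≡ 27 (mod 37); 27·11 ≡ 1, so inverse 11.
t ≡ 4·2304323·3 + 14·594664·24 + 9·449624·16 + 8·376216·8 + 19·498232·11 = 420413148.
420413148 mod 18434584 = 14852300.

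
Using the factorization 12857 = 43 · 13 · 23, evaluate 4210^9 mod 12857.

Mod 43: 4210 ≡ 39; 39^9 ≡ 27 (mod 43).
Mod 13: 4210 ≡ 11; 11^9 ≡ 8 (mod 13).
Mod 23: 4210 ≡ 1; 1^9 ≡ 1 (mod 23).
Combine by CRT: x ≡ 27 (mod 43), x ≡ 8 (mod 13), x ≡ 1 (mod 23) ⇒ x ≡ 3037 (mod 12857).

3037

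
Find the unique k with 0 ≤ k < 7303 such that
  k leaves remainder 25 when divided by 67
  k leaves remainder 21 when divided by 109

3509

Combine the congruences pairwise.
From k ≡ 25 (mod 67) write k = 25 + 67t. Substituting into k ≡ 21 (mod 109) gives 67t ≡ 105 (mod 109), and since 67⁻¹ ≡ 96 (mod 109), t ≡ 52. Hence k ≡ 25 + 67·52 = 3509 (mod 7303).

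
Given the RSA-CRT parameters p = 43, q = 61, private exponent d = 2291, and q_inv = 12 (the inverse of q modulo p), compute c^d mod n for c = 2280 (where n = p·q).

1807

d_p = d mod (p−1) = 2291 mod 42 = 23; d_q = d mod (q−1) = 11.
m₁ = c^(d_p) mod p: c ≡ 1 (mod 43), and 1^23 mod 43 = 1.
m₂ = c^(d_q) mod q: c ≡ 23 (mod 61), and 23^11 mod 61 = 38.
h = q_inv·(m₁ − m₂) mod p = 12·(1 − 38) mod 43 = 29.
m = m₂ + h·q = 38 + 29·61 = 1807.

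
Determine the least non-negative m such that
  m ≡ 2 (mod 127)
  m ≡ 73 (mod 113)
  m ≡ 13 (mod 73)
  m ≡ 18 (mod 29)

6586730

From m ≡ 2 (mod 127) write m = 2 + 127t. Substituting into m ≡ 73 (mod 113) gives 127t ≡ 71 (mod 113), and since 14⁻¹ ≡ 105 (mod 113), t ≡ 110. Hence m ≡ 2 + 127·110 = 13972 (mod 14351).
From m ≡ 13972 (mod 14351) write m = 13972 + 14351t. Substituting into m ≡ 13 (mod 73) gives 14351t ≡ 57 (mod 73), and since 43⁻¹ ≡ 17 (mod 73), t ≡ 20. Hence m ≡ 13972 + 14351·20 = 300992 (mod 1047623).
From m ≡ 300992 (mod 1047623) write m = 300992 + 1047623t. Substituting into m ≡ 18 (mod 29) gives 1047623t ≡ 17 (mod 29), and since 27⁻¹ ≡ 14 (mod 29), t ≡ 6. Hence m ≡ 300992 + 1047623·6 = 6586730 (mod 30381067).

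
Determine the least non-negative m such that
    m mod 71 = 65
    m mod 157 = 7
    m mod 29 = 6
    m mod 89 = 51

27884463

The moduli are pairwise coprime; N = 71·157·29·89 = 28770407.
N/71 = 405217; 405217 ≡ 20 (mod 71); 20·32 ≡ 1, so inverse 32.
N/157 = 183251; 183251 ≡ 32 (mod 157); 32·54 ≡ 1, so inverse 54.
N/29 = 992083; 992083 ≡ 22 (mod 29); 22·4 ≡ 1, so inverse 4.
N/89 = 323263; 323263 ≡ 15 (mod 89); 15·6 ≡ 1, so inverse 6.
m ≡ 65·405217·32 + 7·183251·54 + 6·992083·4 + 51·323263·6 = 1034848708.
1034848708 mod 28770407 = 27884463.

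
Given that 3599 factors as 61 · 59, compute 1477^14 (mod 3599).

Mod 61: 1477 ≡ 13; 13^14 ≡ 47 (mod 61).
Mod 59: 1477 ≡ 2; 2^14 ≡ 41 (mod 59).
Combine by CRT: x ≡ 47 (mod 61), x ≡ 41 (mod 59) ⇒ x ≡ 3463 (mod 3599).

3463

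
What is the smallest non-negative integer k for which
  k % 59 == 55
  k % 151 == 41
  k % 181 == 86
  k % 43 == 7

21604970

The moduli are pairwise coprime; N = 59·151·181·43 = 69338747.
N/59 = 1175233; 1175233 ≡ 12 (mod 59); 12·5 ≡ 1, so inverse 5.
N/151 = 459197; 459197 ≡ 6 (mod 151); 6·126 ≡ 1, so inverse 126.
N/181 = 383087; 383087 ≡ 91 (mod 181); 91·2 ≡ 1, so inverse 2.
N/43 = 1612529; 1612529 ≡ 29 (mod 43); 29·3 ≡ 1, so inverse 3.
k ≡ 55·1175233·5 + 41·459197·126 + 86·383087·2 + 7·1612529·3 = 2795154850.
2795154850 mod 69338747 = 21604970.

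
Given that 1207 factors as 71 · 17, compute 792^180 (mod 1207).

616

Mod 71: 792 ≡ 11; by Fermat, exponent reduces to 180 mod 70 = 40; 11^40 ≡ 48 (mod 71).
Mod 17: 792 ≡ 10; by Fermat, exponent reduces to 180 mod 16 = 4; 10^4 ≡ 4 (mod 17).
Combine by CRT: x ≡ 48 (mod 71), x ≡ 4 (mod 17) ⇒ x ≡ 616 (mod 1207).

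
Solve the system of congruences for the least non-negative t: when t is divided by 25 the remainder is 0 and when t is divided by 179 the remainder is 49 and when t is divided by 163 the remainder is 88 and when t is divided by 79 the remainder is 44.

The moduli are pairwise coprime; N = 25·179·163·79 = 57624575.
N/25 = 2304983; 2304983 ≡ 8 (mod 25); 8·22 ≡ 1, so inverse 22.
N/179 = 321925; 321925 ≡ 83 (mod 179); 83·110 ≡ 1, so inverse 110.
N/163 = 353525; 353525 ≡ 141 (mod 163); 141·37 ≡ 1, so inverse 37.
N/79 = 729425; 729425 ≡ 18 (mod 79); 18·22 ≡ 1, so inverse 22.
t ≡ 0·2304983·22 + 49·321925·110 + 88·353525·37 + 44·729425·22 = 3592336550.
3592336550 mod 57624575 = 19612900.

19612900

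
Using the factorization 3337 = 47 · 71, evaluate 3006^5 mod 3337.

Mod 47: 3006 ≡ 45; 45^5 ≡ 15 (mod 47).
Mod 71: 3006 ≡ 24; 24^5 ≡ 45 (mod 71).
Combine by CRT: x ≡ 15 (mod 47), x ≡ 45 (mod 71) ⇒ x ≡ 2459 (mod 3337).

2459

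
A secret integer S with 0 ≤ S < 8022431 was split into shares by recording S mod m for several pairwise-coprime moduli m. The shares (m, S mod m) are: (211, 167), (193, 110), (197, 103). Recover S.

5218830

The moduli are pairwise coprime; N = 211·193·197 = 8022431.
N/211 = 38021; 38021 ≡ 41 (mod 211); 41·175 ≡ 1, so inverse 175.
N/193 = 41567; 41567 ≡ 72 (mod 193); 72·126 ≡ 1, so inverse 126.
N/197 = 40723; 40723 ≡ 141 (mod 197); 141·102 ≡ 1, so inverse 102.
S ≡ 167·38021·175 + 110·41567·126 + 103·40723·102 = 2115118183.
2115118183 mod 8022431 = 5218830.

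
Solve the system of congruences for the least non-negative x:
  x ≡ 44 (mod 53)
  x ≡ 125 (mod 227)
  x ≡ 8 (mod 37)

Combine the congruences pairwise.
From x ≡ 44 (mod 53) write x = 44 + 53t. Substituting into x ≡ 125 (mod 227) gives 53t ≡ 81 (mod 227), and since 53⁻¹ ≡ 30 (mod 227), t ≡ 160. Hence x ≡ 44 + 53·160 = 8524 (mod 12031).
From x ≡ 8524 (mod 12031) write x = 8524 + 12031t. Substituting into x ≡ 8 (mod 37) gives 12031t ≡ 31 (mod 37), and since 6⁻¹ ≡ 31 (mod 37), t ≡ 36. Hence x ≡ 8524 + 12031·36 = 441640 (mod 445147).

441640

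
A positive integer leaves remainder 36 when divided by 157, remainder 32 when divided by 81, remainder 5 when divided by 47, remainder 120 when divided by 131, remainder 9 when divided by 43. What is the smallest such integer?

Combine the congruences pairwise.
From m ≡ 36 (mod 157) write m = 36 + 157t. Substituting into m ≡ 32 (mod 81) gives 157t ≡ 77 (mod 81), and since 76⁻¹ ≡ 16 (mod 81), t ≡ 17. Hence m ≡ 36 + 157·17 = 2705 (mod 12717).
From m ≡ 2705 (mod 12717) write m = 2705 + 12717t. Substituting into m ≡ 5 (mod 47) gives 12717t ≡ 26 (mod 47), and since 27⁻¹ ≡ 7 (mod 47), t ≡ 41. Hence m ≡ 2705 + 12717·41 = 524102 (mod 597699).
From m ≡ 524102 (mod 597699) write m = 524102 + 597699t. Substituting into m ≡ 120 (mod 131) gives 597699t ≡ 18 (mod 131), and since 77⁻¹ ≡ 114 (mod 131), t ≡ 87. Hence m ≡ 524102 + 597699·87 = 52523915 (mod 78298569).
From m ≡ 52523915 (mod 78298569) write m = 52523915 + 78298569t. Substituting into m ≡ 9 (mod 43) gives 78298569t ≡ 35 (mod 43), and since 41⁻¹ ≡ 21 (mod 43), t ≡ 4. Hence m ≡ 52523915 + 78298569·4 = 365718191 (mod 3366838467).

365718191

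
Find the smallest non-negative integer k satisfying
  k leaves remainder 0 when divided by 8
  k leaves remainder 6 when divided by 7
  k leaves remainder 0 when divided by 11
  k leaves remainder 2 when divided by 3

440

From k ≡ 0 (mod 8) write k = 0 + 8t. Substituting into k ≡ 6 (mod 7) gives 8t ≡ 6 (mod 7), and since 1⁻¹ ≡ 1 (mod 7), t ≡ 6. Hence k ≡ 0 + 8·6 = 48 (mod 56).
From k ≡ 48 (mod 56) write k = 48 + 56t. Substituting into k ≡ 0 (mod 11) gives 56t ≡ 7 (mod 11), and since 1⁻¹ ≡ 1 (mod 11), t ≡ 7. Hence k ≡ 48 + 56·7 = 440 (mod 616).
From k ≡ 440 (mod 616) write k = 440 + 616t. Substituting into k ≡ 2 (mod 3) gives 616t ≡ 0 (mod 3), and since 1⁻¹ ≡ 1 (mod 3), t ≡ 0. Hence k ≡ 440 + 616·0 = 440 (mod 1848).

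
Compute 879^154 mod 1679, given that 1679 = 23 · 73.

576

Mod 23: 879 ≡ 5; since 22 | 154, by Fermat 5^154 ≡ 1 (mod 23).
Mod 73: 879 ≡ 3; by Fermat, exponent reduces to 154 mod 72 = 10; 3^10 ≡ 65 (mod 73).
Combine by CRT: x ≡ 1 (mod 23), x ≡ 65 (mod 73) ⇒ x ≡ 576 (mod 1679).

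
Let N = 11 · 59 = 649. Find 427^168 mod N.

476

Mod 11: 427 ≡ 9; by Fermat, exponent reduces to 168 mod 10 = 8; 9^8 ≡ 3 (mod 11).
Mod 59: 427 ≡ 14; by Fermat, exponent reduces to 168 mod 58 = 52; 14^52 ≡ 4 (mod 59).
Combine by CRT: x ≡ 3 (mod 11), x ≡ 4 (mod 59) ⇒ x ≡ 476 (mod 649).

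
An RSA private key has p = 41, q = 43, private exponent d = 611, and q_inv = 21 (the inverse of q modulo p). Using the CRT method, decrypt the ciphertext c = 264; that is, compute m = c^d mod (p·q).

d_p = d mod (p−1) = 611 mod 40 = 11; d_q = d mod (q−1) = 23.
m₁ = c^(d_p) mod p: c ≡ 18 (mod 41), and 18^11 mod 41 = 18.
m₂ = c^(d_q) mod q: c ≡ 6 (mod 43), and 6^23 mod 43 = 36.
h = q_inv·(m₁ − m₂) mod p = 21·(18 − 36) mod 41 = 32.
m = m₂ + h·q = 36 + 32·43 = 1412.

1412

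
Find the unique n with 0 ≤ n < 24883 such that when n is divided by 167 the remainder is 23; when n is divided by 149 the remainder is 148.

16389

From n ≡ 23 (mod 167) write n = 23 + 167t. Substituting into n ≡ 148 (mod 149) gives 167t ≡ 125 (mod 149), and since 18⁻¹ ≡ 58 (mod 149), t ≡ 98. Hence n ≡ 23 + 167·98 = 16389 (mod 24883).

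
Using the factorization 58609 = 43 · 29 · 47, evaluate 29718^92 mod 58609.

30457

Mod 43: 29718 ≡ 5; by Fermat, exponent reduces to 92 mod 42 = 8; 5^8 ≡ 13 (mod 43).
Mod 29: 29718 ≡ 22; by Fermat, exponent reduces to 92 mod 28 = 8; 22^8 ≡ 7 (mod 29).
Mod 47: 29718 ≡ 14; since 46 | 92, by Fermat 14^92 ≡ 1 (mod 47).
Combine by CRT: x ≡ 13 (mod 43), x ≡ 7 (mod 29), x ≡ 1 (mod 47) ⇒ x ≡ 30457 (mod 58609).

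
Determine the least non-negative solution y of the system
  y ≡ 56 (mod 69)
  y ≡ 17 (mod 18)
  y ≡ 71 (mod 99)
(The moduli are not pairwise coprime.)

3437

gcd(69, 18) = 3 and 3 | (17 − 56), so the pair is consistent; merging gives y ≡ 125 (mod 414), where 414 = lcm(69, 18).
gcd(414, 99) = 9 and 9 | (71 − 125), so the pair is consistent; merging gives y ≡ 3437 (mod 4554), where 4554 = lcm(414, 99).
The solution is unique modulo lcm(69, 18, 99) = 4554.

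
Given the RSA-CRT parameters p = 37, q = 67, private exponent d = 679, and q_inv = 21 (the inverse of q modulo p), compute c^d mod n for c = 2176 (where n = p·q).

448

d_p = d mod (p−1) = 679 mod 36 = 31; d_q = d mod (q−1) = 19.
m₁ = c^(d_p) mod p: c ≡ 30 (mod 37), and 30^31 mod 37 = 4.
m₂ = c^(d_q) mod q: c ≡ 32 (mod 67), and 32^19 mod 67 = 46.
h = q_inv·(m₁ − m₂) mod p = 21·(4 − 46) mod 37 = 6.
m = m₂ + h·q = 46 + 6·67 = 448.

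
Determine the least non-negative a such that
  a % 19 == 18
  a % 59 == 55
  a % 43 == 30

11855

From a ≡ 18 (mod 19) write a = 18 + 19t. Substituting into a ≡ 55 (mod 59) gives 19t ≡ 37 (mod 59), and since 19⁻¹ ≡ 28 (mod 59), t ≡ 33. Hence a ≡ 18 + 19·33 = 645 (mod 1121).
From a ≡ 645 (mod 1121) write a = 645 + 1121t. Substituting into a ≡ 30 (mod 43) gives 1121t ≡ 30 (mod 43), and since 3⁻¹ ≡ 29 (mod 43), t ≡ 10. Hence a ≡ 645 + 1121·10 = 11855 (mod 48203).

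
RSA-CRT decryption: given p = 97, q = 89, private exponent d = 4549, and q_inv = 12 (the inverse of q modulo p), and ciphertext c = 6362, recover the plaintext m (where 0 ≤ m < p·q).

d_p = d mod (p−1) = 4549 mod 96 = 37; d_q = d mod (q−1) = 61.
m₁ = c^(d_p) mod p: c ≡ 57 (mod 97), and 57^37 mod 97 = 38.
m₂ = c^(d_q) mod q: c ≡ 43 (mod 89), and 43^61 mod 89 = 14.
h = q_inv·(m₁ − m₂) mod p = 12·(38 − 14) mod 97 = 94.
m = m₂ + h·q = 14 + 94·89 = 8380.

8380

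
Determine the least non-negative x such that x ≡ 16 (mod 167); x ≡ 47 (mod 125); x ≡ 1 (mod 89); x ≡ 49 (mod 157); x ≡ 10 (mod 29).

The moduli are pairwise coprime; N = 167·125·89·157·29 = 8458904875.
N/167 = 50652125; 50652125 ≡ 23 (mod 167); 23·138 ≡ 1, so inverse 138.
N/125 = 67671239; 67671239 ≡ 114 (mod 125); 114·34 ≡ 1, so inverse 34.
N/89 = 95043875; 95043875 ≡ 63 (mod 89); 63·65 ≡ 1, so inverse 65.
N/157 = 53878375; 53878375 ≡ 57 (mod 157); 57·146 ≡ 1, so inverse 146.
N/29 = 291686375; 291686375 ≡ 25 (mod 29); 25·7 ≡ 1, so inverse 7.
x ≡ 16·50652125·138 + 47·67671239·34 + 1·95043875·65 + 49·53878375·146 + 10·291686375·7 = 632020324797.
632020324797 mod 8458904875 = 6061364047.

6061364047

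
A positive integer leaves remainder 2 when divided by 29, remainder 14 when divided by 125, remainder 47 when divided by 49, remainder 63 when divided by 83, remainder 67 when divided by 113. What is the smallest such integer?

33616889

The moduli are pairwise coprime; N = 29·125·49·83·113 = 1665944875.
N/29 = 57446375; 57446375 ≡ 14 (mod 29); 14·27 ≡ 1, so inverse 27.
N/125 = 13327559; 13327559 ≡ 59 (mod 125); 59·89 ≡ 1, so inverse 89.
N/49 = 33998875; 33998875 ≡ 29 (mod 49); 29·22 ≡ 1, so inverse 22.
N/83 = 20071625; 20071625 ≡ 67 (mod 83); 67·57 ≡ 1, so inverse 57.
N/113 = 14742875; 14742875 ≡ 104 (mod 113); 104·25 ≡ 1, so inverse 25.
k ≡ 2·57446375·27 + 14·13327559·89 + 47·33998875·22 + 63·20071625·57 + 67·14742875·25 = 151634600514.
151634600514 mod 1665944875 = 33616889.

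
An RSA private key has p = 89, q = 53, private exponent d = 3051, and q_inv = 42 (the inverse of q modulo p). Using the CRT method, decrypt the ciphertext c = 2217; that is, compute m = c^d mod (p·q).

3469

d_p = d mod (p−1) = 3051 mod 88 = 59; d_q = d mod (q−1) = 35.
m₁ = c^(d_p) mod p: c ≡ 81 (mod 89), and 81^59 mod 89 = 87.
m₂ = c^(d_q) mod q: c ≡ 44 (mod 53), and 44^35 mod 53 = 24.
h = q_inv·(m₁ − m₂) mod p = 42·(87 − 24) mod 89 = 65.
m = m₂ + h·q = 24 + 65·53 = 3469.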